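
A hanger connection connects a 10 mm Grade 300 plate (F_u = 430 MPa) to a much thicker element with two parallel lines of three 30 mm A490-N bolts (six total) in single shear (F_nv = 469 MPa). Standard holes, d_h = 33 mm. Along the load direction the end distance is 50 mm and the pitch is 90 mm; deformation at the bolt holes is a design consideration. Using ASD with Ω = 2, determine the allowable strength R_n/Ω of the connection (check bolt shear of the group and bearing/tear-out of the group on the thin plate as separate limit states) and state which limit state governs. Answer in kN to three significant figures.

Bolt shear: A_b = π·30²/4 = 706.9 mm²; R_n = 469 × 706.9 × 6 × 1 / 1000 = 1989 kN → 1989 / 2 = 995 kN.
Bearing (1.2 l_c t F_u ≤ 2.4 d t F_u): upper limit = 2.4·30·10·430 / 1000 = 309.6 kN.
  Edge l_c = 50 − 33/2 = 33.5 → r_n = 172.9 kN; interior l_c = 90 − 33 = 57 → r_n = 294.1 kN.
  R_n,bearing = 2·172.9 + 4·294.1 = 1522 kN → 1522 / 2 = 761 kN.
Bearing governs: 761 kN.

761 kN (bearing governs)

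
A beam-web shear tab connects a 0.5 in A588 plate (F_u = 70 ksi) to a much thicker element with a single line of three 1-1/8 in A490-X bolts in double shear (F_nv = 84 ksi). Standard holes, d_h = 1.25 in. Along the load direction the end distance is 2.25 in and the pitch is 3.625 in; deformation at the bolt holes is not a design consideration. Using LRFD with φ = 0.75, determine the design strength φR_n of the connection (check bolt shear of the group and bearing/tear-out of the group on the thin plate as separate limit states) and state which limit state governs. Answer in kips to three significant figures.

241 kips (bearing governs)

Bolt shear: A_b = π·1.125²/4 = 0.994 in²; R_n = 84 × 0.994 × 3 × 2 = 501 kips → 0.75 × 501 = 376 kips.
Bearing (1.5 l_c t F_u ≤ 3.0 d t F_u): upper limit = 3.0·1.125·0.5·70 = 118.1 kips.
  Edge l_c = 2.25 − 1.25/2 = 1.625 → r_n = 85.31 kips; interior l_c = 3.625 − 1.25 = 2.375 → r_n = 118.1 kips.
  R_n,bearing = 1·85.31 + 2·118.1 = 321.6 kips → 0.75 × 321.6 = 241 kips.
Bearing governs: 241 kips.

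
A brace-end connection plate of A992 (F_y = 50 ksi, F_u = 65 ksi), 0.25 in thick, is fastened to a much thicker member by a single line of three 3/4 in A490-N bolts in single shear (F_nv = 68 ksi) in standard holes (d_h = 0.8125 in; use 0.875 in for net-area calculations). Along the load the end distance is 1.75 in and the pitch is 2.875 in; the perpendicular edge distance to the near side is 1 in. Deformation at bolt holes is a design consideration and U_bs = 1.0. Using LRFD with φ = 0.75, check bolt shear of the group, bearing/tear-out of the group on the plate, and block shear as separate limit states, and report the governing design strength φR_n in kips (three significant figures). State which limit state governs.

Bolt shear: A_b = π·0.75²/4 = 0.4418 in²; R_n = 68 × 0.4418 × 3 × 1 = 90.12 kips → 0.75 × 90.12 = 67.6 kips.
Bearing: edge l_c = 1.344, r_n = 26.2 kips; interior l_c = 2.062, r_n = 29.25 kips; R_n = 26.2 + 2·29.25 = 84.7 kips → 63.5 kips.
Block shear: A_gv = 1.875, A_nv = 1.328, A_nt = 0.1406 in²; R_n = min(0.6F_uA_nv, 0.6F_yA_gv) + U_bs·F_u·A_nt = 60.94 kips → 45.7 kips.
Block shear governs: 45.7 kips.

45.7 kips (block shear governs)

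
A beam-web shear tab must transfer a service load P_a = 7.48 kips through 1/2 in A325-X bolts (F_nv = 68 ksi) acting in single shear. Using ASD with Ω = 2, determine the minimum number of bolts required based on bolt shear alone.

2 bolts

A_b = π·0.5²/4 = 0.1963 in².
Per-bolt allowable strength R_n/Ω = 68 × 0.1963 × 1 / 2 = 6.676 kips.
n ≥ 7.48 / 6.676 = 1.12 → use 2 bolts.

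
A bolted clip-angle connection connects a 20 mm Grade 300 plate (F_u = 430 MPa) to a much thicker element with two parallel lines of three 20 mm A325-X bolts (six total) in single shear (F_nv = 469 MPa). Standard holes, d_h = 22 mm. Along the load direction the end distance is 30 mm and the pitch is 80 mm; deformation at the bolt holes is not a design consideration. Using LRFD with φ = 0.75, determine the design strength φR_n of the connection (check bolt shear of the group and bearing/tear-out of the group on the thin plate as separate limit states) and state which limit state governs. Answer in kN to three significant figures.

Bolt shear: A_b = π·20²/4 = 314.2 mm²; R_n = 469 × 314.2 × 6 × 1 / 1000 = 884 kN → 0.75 × 884 = 663 kN.
Bearing (1.5 l_c t F_u ≤ 3.0 d t F_u): upper limit = 3.0·20·20·430 / 1000 = 516 kN.
  Edge l_c = 30 − 22/2 = 19 → r_n = 245.1 kN; interior l_c = 80 − 22 = 58 → r_n = 516 kN.
  R_n,bearing = 2·245.1 + 4·516 = 2554 kN → 0.75 × 2554 = 1920 kN.
Bolt shear governs: 663 kN.

663 kN (bolt shear governs)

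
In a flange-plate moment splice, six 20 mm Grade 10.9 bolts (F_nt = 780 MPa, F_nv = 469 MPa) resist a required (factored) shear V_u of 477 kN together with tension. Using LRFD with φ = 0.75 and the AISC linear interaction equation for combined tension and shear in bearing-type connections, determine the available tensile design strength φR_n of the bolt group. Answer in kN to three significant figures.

640 kN

A_b = π·20²/4 = 314.2 mm²; f_rv = 477 × 1000 / (6 × 314.2) = 253.1 MPa.
F'_nt = 1.3 F_nt − (F_nt / φF_nv) f_rv = 1.3·780 − (780/(0.75·469))·253.1 = 452.9 MPa, capped at F_nt → F'_nt = 452.9 MPa.
R_n = F'_nt · A_b · n = 452.9 × 314.2 × 6 / 1000 = 853.6 kN.
Design strength φR_n = 0.75 × 853.6 = 640 kN.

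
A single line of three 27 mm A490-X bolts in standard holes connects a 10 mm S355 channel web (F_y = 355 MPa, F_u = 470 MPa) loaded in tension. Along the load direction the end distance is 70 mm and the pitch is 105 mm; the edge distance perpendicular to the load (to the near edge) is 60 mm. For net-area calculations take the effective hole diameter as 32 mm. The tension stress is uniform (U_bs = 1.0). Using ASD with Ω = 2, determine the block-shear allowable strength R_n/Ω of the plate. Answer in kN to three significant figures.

385 kN

Shear plane L_v = 70 + 2·105 = 280 mm; A_gv = 280 × 10 = 2800 mm².
A_nv = (280 − 2.5·32) × 10 = 2000 mm².
A_nt = (60 − 0.5·32) × 10 = 440 mm².
0.6 F_u A_nv = 564 kN; 0.6 F_y A_gv = 596.4 kN → shear rupture governs the shear term.
R_n = 564 + 1.0 × 470 × 440 / 1000 = 770.8 kN.
Allowable strength R_n/Ω = 770.8 / 2 = 385 kN.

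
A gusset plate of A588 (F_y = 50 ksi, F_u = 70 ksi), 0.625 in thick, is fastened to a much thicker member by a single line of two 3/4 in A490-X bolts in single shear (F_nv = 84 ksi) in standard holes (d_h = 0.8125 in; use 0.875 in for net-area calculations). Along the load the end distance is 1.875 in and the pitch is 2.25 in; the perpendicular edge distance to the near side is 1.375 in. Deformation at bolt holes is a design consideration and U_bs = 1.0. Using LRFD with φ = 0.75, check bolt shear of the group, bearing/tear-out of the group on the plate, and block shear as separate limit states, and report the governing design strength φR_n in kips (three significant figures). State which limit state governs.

Bolt shear: A_b = π·0.75²/4 = 0.4418 in²; R_n = 84 × 0.4418 × 2 × 1 = 74.22 kips → 0.75 × 74.22 = 55.7 kips.
Bearing: edge l_c = 1.469, r_n = 77.11 kips; interior l_c = 1.438, r_n = 75.47 kips; R_n = 77.11 + 1·75.47 = 152.6 kips → 114 kips.
Block shear: A_gv = 2.578, A_nv = 1.758, A_nt = 0.5859 in²; R_n = min(0.6F_uA_nv, 0.6F_yA_gv) + U_bs·F_u·A_nt = 114.8 kips → 86.1 kips.
Bolt shear governs: 55.7 kips.

55.7 kips (bolt shear governs)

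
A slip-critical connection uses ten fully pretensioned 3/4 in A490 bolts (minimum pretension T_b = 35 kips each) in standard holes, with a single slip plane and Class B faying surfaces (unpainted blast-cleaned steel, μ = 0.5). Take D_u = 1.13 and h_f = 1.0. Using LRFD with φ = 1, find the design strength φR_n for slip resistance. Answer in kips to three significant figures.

198 kips

R_n = μ · D_u · h_f · T_b · n_s · n_b = 0.5 × 1.13 × 1.0 × 35 × 1 × 10 = 197.8 kips.
Design strength φR_n = 1 × 197.8 = 198 kips.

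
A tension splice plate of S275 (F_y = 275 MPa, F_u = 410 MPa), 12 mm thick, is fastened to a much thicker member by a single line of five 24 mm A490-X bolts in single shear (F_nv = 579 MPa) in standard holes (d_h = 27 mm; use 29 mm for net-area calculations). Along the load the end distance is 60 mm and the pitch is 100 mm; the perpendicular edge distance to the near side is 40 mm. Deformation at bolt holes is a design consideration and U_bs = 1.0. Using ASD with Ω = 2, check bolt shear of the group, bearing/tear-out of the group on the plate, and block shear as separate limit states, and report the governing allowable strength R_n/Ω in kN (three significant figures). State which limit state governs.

Bolt shear: A_b = π·24²/4 = 452.4 mm²; R_n = 579 × 452.4 × 5 × 1 / 1000 = 1310 kN → 1310 / 2 = 655 kN.
Bearing: edge l_c = 46.5, r_n = 274.5 kN; interior l_c = 73, r_n = 283.4 kN; R_n = 274.5 + 4·283.4 = 1408 kN → 704 kN.
Block shear: A_gv = 5520, A_nv = 3954, A_nt = 306 mm²; R_n = min(0.6F_uA_nv, 0.6F_yA_gv) + U_bs·F_u·A_nt = 1036 kN → 518 kN.
Block shear governs: 518 kN.

518 kN (block shear governs)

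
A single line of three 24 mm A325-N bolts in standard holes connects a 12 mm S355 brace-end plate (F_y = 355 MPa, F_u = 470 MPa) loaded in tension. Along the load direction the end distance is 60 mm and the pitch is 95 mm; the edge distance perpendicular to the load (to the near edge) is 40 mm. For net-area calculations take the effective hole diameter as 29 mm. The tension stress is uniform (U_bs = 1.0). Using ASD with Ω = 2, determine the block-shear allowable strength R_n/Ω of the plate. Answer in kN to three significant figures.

372 kN

Shear plane L_v = 60 + 2·95 = 250 mm; A_gv = 250 × 12 = 3000 mm².
A_nv = (250 − 2.5·29) × 12 = 2130 mm².
A_nt = (40 − 0.5·29) × 12 = 306 mm².
0.6 F_u A_nv = 600.7 kN; 0.6 F_y A_gv = 639 kN → shear rupture governs the shear term.
R_n = 600.7 + 1.0 × 470 × 306 / 1000 = 744.5 kN.
Allowable strength R_n/Ω = 744.5 / 2 = 372 kN.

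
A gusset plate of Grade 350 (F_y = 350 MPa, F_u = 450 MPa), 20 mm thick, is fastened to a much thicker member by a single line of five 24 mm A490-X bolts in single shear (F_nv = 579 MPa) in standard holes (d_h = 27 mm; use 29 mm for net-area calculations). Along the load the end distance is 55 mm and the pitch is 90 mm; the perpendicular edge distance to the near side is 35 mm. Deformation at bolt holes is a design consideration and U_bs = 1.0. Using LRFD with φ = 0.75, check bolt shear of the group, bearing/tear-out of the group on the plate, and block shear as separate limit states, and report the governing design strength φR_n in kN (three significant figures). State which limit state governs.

Bolt shear: A_b = π·24²/4 = 452.4 mm²; R_n = 579 × 452.4 × 5 × 1 / 1000 = 1310 kN → 0.75 × 1310 = 982 kN.
Bearing: edge l_c = 41.5, r_n = 448.2 kN; interior l_c = 63, r_n = 518.4 kN; R_n = 448.2 + 4·518.4 = 2522 kN → 1890 kN.
Block shear: A_gv = 8300, A_nv = 5690, A_nt = 410 mm²; R_n = min(0.6F_uA_nv, 0.6F_yA_gv) + U_bs·F_u·A_nt = 1721 kN → 1290 kN.
Bolt shear governs: 982 kN.

982 kN (bolt shear governs)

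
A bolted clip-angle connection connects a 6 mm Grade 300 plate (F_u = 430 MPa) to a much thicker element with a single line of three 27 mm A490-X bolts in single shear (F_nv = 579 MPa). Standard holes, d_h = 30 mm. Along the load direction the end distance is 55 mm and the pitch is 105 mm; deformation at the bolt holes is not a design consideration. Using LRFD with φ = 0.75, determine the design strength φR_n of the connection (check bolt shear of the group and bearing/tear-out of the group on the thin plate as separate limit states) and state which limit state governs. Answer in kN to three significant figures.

Bolt shear: A_b = π·27²/4 = 572.6 mm²; R_n = 579 × 572.6 × 3 × 1 / 1000 = 994.5 kN → 0.75 × 994.5 = 746 kN.
Bearing (1.5 l_c t F_u ≤ 3.0 d t F_u): upper limit = 3.0·27·6·430 / 1000 = 209 kN.
  Edge l_c = 55 − 30/2 = 40 → r_n = 154.8 kN; interior l_c = 105 − 30 = 75 → r_n = 209 kN.
  R_n,bearing = 1·154.8 + 2·209 = 572.8 kN → 0.75 × 572.8 = 430 kN.
Bearing governs: 430 kN.

430 kN (bearing governs)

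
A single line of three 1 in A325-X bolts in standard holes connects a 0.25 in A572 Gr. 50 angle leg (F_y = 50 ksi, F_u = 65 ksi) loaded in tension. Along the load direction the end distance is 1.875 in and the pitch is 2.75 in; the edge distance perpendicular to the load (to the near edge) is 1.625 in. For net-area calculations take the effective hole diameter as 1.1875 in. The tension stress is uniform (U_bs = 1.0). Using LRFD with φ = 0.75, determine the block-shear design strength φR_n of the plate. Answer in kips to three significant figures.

44.8 kips

Shear plane L_v = 1.875 + 2·2.75 = 7.375 in; A_gv = 7.375 × 0.25 = 1.844 in².
A_nv = (7.375 − 2.5·1.1875) × 0.25 = 1.102 in².
A_nt = (1.625 − 0.5·1.1875) × 0.25 = 0.2578 in².
0.6 F_u A_nv = 42.96 kips; 0.6 F_y A_gv = 55.31 kips → shear rupture governs the shear term.
R_n = 42.96 + 1.0 × 65 × 0.2578 = 59.72 kips.
Design strength φR_n = 0.75 × 59.72 = 44.8 kips.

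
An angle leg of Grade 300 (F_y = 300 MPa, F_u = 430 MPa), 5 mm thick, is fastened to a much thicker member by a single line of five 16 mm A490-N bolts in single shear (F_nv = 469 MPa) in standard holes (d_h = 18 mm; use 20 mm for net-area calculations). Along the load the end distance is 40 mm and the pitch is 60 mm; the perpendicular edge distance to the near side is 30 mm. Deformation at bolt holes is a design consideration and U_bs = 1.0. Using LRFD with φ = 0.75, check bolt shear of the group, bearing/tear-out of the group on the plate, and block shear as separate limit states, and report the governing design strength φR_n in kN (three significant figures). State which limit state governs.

Bolt shear: A_b = π·16²/4 = 201.1 mm²; R_n = 469 × 201.1 × 5 × 1 / 1000 = 471.5 kN → 0.75 × 471.5 = 354 kN.
Bearing: edge l_c = 31, r_n = 79.98 kN; interior l_c = 42, r_n = 82.56 kN; R_n = 79.98 + 4·82.56 = 410.2 kN → 308 kN.
Block shear: A_gv = 1400, A_nv = 950, A_nt = 100 mm²; R_n = min(0.6F_uA_nv, 0.6F_yA_gv) + U_bs·F_u·A_nt = 288.1 kN → 216 kN.
Block shear governs: 216 kN.

216 kN (block shear governs)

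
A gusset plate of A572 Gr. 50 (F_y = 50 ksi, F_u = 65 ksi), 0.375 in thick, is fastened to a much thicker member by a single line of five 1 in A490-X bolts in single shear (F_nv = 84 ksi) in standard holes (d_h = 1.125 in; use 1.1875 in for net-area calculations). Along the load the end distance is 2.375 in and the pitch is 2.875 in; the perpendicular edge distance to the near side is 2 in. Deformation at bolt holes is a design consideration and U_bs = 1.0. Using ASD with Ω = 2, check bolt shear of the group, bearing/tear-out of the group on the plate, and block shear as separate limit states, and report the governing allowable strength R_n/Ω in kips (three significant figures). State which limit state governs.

Bolt shear: A_b = π·1²/4 = 0.7854 in²; R_n = 84 × 0.7854 × 5 × 1 = 329.9 kips → 329.9 / 2 = 165 kips.
Bearing: edge l_c = 1.812, r_n = 53.02 kips; interior l_c = 1.75, r_n = 51.19 kips; R_n = 53.02 + 4·51.19 = 257.8 kips → 129 kips.
Block shear: A_gv = 5.203, A_nv = 3.199, A_nt = 0.5273 in²; R_n = min(0.6F_uA_nv, 0.6F_yA_gv) + U_bs·F_u·A_nt = 159 kips → 79.5 kips.
Block shear governs: 79.5 kips.

79.5 kips (block shear governs)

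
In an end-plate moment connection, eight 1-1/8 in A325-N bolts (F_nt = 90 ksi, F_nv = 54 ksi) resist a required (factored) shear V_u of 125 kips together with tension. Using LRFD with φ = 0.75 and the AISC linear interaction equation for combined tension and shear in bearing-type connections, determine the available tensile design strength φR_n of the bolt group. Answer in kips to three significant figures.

A_b = π·1.125²/4 = 0.994 in²; f_rv = 125 / (8 × 0.994) = 15.72 ksi.
F'_nt = 1.3 F_nt − (F_nt / φF_nv) f_rv = 1.3·90 − (90/(0.75·54))·15.72 = 82.07 ksi, capped at F_nt → F'_nt = 82.07 ksi.
R_n = F'_nt · A_b · n = 82.07 × 0.994 × 8 = 652.6 kips.
Design strength φR_n = 0.75 × 652.6 = 489 kips.

489 kips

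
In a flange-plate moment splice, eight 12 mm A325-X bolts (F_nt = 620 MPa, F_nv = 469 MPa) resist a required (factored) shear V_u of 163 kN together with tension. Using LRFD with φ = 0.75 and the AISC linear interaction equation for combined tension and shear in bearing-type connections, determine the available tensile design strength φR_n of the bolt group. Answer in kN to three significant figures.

A_b = π·12²/4 = 113.1 mm²; f_rv = 163 × 1000 / (8 × 113.1) = 180.2 MPa.
F'_nt = 1.3 F_nt − (F_nt / φF_nv) f_rv = 1.3·620 − (620/(0.75·469))·180.2 = 488.5 MPa, capped at F_nt → F'_nt = 488.5 MPa.
R_n = F'_nt · A_b · n = 488.5 × 113.1 × 8 / 1000 = 441.9 kN.
Design strength φR_n = 0.75 × 441.9 = 331 kN.

331 kN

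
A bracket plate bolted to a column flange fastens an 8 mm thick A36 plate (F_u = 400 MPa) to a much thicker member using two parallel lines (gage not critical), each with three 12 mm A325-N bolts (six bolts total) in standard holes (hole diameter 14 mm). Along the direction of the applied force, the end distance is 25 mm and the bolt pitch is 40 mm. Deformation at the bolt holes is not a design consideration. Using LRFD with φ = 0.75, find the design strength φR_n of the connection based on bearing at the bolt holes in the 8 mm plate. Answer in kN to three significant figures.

Per bolt r_n = 1.5 l_c t F_u ≤ 3.0 d t F_u; upper limit = 3.0 × 12 × 8 × 400 / 1000 = 115.2 kN.
Edge bolt: l_c = 25 − 14/2 = 18 mm → 1.5 × 18 × 8 × 400 / 1000 = 86.4 → r_n = 86.4 kN.
Interior bolts: l_c = 40 − 14 = 26 mm → 1.5 × 26 × 8 × 400 / 1000 = 124.8 → r_n = 115.2 kN.
R_n = 2 × 86.4 + 4 × 115.2 = 633.6 kN.
Design strength φR_n = 0.75 × 633.6 = 475 kN.

475 kN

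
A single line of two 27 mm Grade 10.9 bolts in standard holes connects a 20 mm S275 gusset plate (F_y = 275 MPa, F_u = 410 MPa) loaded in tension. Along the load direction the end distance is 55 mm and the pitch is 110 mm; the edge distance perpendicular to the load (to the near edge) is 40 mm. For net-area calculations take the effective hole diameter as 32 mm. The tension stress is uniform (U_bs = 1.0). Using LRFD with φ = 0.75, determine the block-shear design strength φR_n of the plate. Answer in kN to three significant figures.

Shear plane L_v = 55 + 1·110 = 165 mm; A_gv = 165 × 20 = 3300 mm².
A_nv = (165 − 1.5·32) × 20 = 2340 mm².
A_nt = (40 − 0.5·32) × 20 = 480 mm².
0.6 F_u A_nv = 575.6 kN; 0.6 F_y A_gv = 544.5 kN → shear yielding governs the shear term.
R_n = 544.5 + 1.0 × 410 × 480 / 1000 = 741.3 kN.
Design strength φR_n = 0.75 × 741.3 = 556 kN.

556 kN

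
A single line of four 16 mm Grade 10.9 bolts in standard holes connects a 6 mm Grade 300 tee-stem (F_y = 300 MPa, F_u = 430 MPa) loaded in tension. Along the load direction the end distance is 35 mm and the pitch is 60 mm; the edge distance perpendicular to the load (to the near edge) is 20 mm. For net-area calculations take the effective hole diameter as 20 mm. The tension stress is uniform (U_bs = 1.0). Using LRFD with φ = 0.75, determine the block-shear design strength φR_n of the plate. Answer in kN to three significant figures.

188 kN

Shear plane L_v = 35 + 3·60 = 215 mm; A_gv = 215 × 6 = 1290 mm².
A_nv = (215 − 3.5·20) × 6 = 870 mm².
A_nt = (20 − 0.5·20) × 6 = 60 mm².
0.6 F_u A_nv = 224.5 kN; 0.6 F_y A_gv = 232.2 kN → shear rupture governs the shear term.
R_n = 224.5 + 1.0 × 430 × 60 / 1000 = 250.3 kN.
Design strength φR_n = 0.75 × 250.3 = 188 kN.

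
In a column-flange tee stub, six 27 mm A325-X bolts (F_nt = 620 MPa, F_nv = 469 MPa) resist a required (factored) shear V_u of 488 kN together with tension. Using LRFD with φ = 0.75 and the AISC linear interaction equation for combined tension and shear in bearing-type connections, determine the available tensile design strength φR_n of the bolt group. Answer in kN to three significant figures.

A_b = π·27²/4 = 572.6 mm²; f_rv = 488 × 1000 / (6 × 572.6) = 142.1 MPa.
F'_nt = 1.3 F_nt − (F_nt / φF_nv) f_rv = 1.3·620 − (620/(0.75·469))·142.1 = 555.6 MPa, capped at F_nt → F'_nt = 555.6 MPa.
R_n = F'_nt · A_b · n = 555.6 × 572.6 × 6 / 1000 = 1909 kN.
Design strength φR_n = 0.75 × 1909 = 1430 kN.

1430 kN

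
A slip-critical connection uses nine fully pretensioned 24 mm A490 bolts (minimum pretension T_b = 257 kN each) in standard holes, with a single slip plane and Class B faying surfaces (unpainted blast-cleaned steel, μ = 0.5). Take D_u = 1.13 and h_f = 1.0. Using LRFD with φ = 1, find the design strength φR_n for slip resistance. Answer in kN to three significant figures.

R_n = μ · D_u · h_f · T_b · n_s · n_b = 0.5 × 1.13 × 1.0 × 257 × 1 × 9 = 1307 kN.
Design strength φR_n = 1 × 1307 = 1310 kN.

1310 kN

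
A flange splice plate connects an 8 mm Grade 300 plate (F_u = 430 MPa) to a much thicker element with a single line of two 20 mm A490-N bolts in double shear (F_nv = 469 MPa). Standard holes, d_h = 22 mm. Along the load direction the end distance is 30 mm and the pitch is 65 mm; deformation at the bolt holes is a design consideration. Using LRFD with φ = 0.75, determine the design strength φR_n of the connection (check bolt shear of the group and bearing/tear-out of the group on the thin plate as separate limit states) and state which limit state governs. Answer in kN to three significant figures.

183 kN (bearing governs)

Bolt shear: A_b = π·20²/4 = 314.2 mm²; R_n = 469 × 314.2 × 2 × 2 / 1000 = 589.4 kN → 0.75 × 589.4 = 442 kN.
Bearing (1.2 l_c t F_u ≤ 2.4 d t F_u): upper limit = 2.4·20·8·430 / 1000 = 165.1 kN.
  Edge l_c = 30 − 22/2 = 19 → r_n = 78.43 kN; interior l_c = 65 − 22 = 43 → r_n = 165.1 kN.
  R_n,bearing = 1·78.43 + 1·165.1 = 243.6 kN → 0.75 × 243.6 = 183 kN.
Bearing governs: 183 kN.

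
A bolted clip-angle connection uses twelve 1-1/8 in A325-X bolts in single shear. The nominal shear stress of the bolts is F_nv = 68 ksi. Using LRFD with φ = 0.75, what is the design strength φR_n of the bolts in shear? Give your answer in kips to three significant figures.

608 kips

A_b = π × 1.125² / 4 = 0.994 in².
R_n = F_nv · A_b · n · n_s = 68 × 0.994 × 12 × 1 = 811.1 kips.
Design strength φR_n = 0.75 × 811.1 = 608 kips.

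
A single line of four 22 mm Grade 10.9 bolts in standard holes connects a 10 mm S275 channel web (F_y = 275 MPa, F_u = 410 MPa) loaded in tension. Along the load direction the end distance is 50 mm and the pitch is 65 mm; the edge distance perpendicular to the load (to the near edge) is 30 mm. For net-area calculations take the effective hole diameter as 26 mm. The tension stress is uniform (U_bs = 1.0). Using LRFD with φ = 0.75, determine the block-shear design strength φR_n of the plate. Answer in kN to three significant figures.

Shear plane L_v = 50 + 3·65 = 245 mm; A_gv = 245 × 10 = 2450 mm².
A_nv = (245 − 3.5·26) × 10 = 1540 mm².
A_nt = (30 − 0.5·26) × 10 = 170 mm².
0.6 F_u A_nv = 378.8 kN; 0.6 F_y A_gv = 404.2 kN → shear rupture governs the shear term.
R_n = 378.8 + 1.0 × 410 × 170 / 1000 = 448.5 kN.
Design strength φR_n = 0.75 × 448.5 = 336 kN.

336 kN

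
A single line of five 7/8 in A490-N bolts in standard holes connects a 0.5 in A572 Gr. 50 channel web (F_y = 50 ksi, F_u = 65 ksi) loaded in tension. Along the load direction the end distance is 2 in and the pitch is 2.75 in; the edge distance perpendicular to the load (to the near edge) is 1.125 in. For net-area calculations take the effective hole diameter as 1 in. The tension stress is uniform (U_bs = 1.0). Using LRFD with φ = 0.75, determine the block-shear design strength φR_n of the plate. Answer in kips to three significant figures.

140 kips

Shear plane L_v = 2 + 4·2.75 = 13 in; A_gv = 13 × 0.5 = 6.5 in².
A_nv = (13 − 4.5·1) × 0.5 = 4.25 in².
A_nt = (1.125 − 0.5·1) × 0.5 = 0.3125 in².
0.6 F_u A_nv = 165.8 kips; 0.6 F_y A_gv = 195 kips → shear rupture governs the shear term.
R_n = 165.8 + 1.0 × 65 × 0.3125 = 186.1 kips.
Design strength φR_n = 0.75 × 186.1 = 140 kips.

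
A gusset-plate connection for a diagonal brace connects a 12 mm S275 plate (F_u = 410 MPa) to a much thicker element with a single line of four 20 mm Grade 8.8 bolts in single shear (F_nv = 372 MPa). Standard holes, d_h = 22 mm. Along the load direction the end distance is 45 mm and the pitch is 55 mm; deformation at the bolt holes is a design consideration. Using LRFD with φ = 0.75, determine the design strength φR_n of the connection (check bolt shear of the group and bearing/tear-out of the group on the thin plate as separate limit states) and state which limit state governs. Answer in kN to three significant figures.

Bolt shear: A_b = π·20²/4 = 314.2 mm²; R_n = 372 × 314.2 × 4 × 1 / 1000 = 467.5 kN → 0.75 × 467.5 = 351 kN.
Bearing (1.2 l_c t F_u ≤ 2.4 d t F_u): upper limit = 2.4·20·12·410 / 1000 = 236.2 kN.
  Edge l_c = 45 − 22/2 = 34 → r_n = 200.7 kN; interior l_c = 55 − 22 = 33 → r_n = 194.8 kN.
  R_n,bearing = 1·200.7 + 3·194.8 = 785.2 kN → 0.75 × 785.2 = 589 kN.
Bolt shear governs: 351 kN.

351 kN (bolt shear governs)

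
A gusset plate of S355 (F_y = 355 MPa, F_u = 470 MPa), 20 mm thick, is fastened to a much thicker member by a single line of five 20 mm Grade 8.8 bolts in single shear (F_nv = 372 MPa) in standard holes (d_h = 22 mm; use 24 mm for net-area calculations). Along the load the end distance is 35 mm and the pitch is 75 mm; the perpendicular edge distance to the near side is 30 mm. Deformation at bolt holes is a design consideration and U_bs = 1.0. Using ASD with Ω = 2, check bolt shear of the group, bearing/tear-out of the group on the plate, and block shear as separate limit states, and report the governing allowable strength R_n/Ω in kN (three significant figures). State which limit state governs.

292 kN (bolt shear governs)

Bolt shear: A_b = π·20²/4 = 314.2 mm²; R_n = 372 × 314.2 × 5 × 1 / 1000 = 584.3 kN → 584.3 / 2 = 292 kN.
Bearing: edge l_c = 24, r_n = 270.7 kN; interior l_c = 53, r_n = 451.2 kN; R_n = 270.7 + 4·451.2 = 2076 kN → 1040 kN.
Block shear: A_gv = 6700, A_nv = 4540, A_nt = 360 mm²; R_n = min(0.6F_uA_nv, 0.6F_yA_gv) + U_bs·F_u·A_nt = 1449 kN → 725 kN.
Bolt shear governs: 292 kN.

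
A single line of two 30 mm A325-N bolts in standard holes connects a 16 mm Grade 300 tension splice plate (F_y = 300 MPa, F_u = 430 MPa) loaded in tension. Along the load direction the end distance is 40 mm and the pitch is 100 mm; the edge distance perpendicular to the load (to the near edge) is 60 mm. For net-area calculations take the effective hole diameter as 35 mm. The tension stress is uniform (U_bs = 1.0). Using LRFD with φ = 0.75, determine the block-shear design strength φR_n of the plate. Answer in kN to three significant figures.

490 kN

Shear plane L_v = 40 + 1·100 = 140 mm; A_gv = 140 × 16 = 2240 mm².
A_nv = (140 − 1.5·35) × 16 = 1400 mm².
A_nt = (60 − 0.5·35) × 16 = 680 mm².
0.6 F_u A_nv = 361.2 kN; 0.6 F_y A_gv = 403.2 kN → shear rupture governs the shear term.
R_n = 361.2 + 1.0 × 430 × 680 / 1000 = 653.6 kN.
Design strength φR_n = 0.75 × 653.6 = 490 kN.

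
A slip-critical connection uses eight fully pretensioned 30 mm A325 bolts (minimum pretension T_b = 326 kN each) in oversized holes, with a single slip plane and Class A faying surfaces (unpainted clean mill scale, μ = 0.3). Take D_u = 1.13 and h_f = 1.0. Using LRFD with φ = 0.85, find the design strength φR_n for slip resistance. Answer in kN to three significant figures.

R_n = μ · D_u · h_f · T_b · n_s · n_b = 0.3 × 1.13 × 1.0 × 326 × 1 × 8 = 884.1 kN.
Design strength φR_n = 0.85 × 884.1 = 751 kN.

751 kN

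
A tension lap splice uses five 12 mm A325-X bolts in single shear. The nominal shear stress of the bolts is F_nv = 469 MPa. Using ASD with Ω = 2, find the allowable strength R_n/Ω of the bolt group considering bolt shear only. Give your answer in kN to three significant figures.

A_b = π × 12² / 4 = 113.1 mm².
R_n = F_nv · A_b · n · n_s = 469 × 113.1 × 5 × 1 / 1000 = 265.2 kN.
Allowable strength R_n/Ω = 265.2 / 2 = 133 kN.

133 kN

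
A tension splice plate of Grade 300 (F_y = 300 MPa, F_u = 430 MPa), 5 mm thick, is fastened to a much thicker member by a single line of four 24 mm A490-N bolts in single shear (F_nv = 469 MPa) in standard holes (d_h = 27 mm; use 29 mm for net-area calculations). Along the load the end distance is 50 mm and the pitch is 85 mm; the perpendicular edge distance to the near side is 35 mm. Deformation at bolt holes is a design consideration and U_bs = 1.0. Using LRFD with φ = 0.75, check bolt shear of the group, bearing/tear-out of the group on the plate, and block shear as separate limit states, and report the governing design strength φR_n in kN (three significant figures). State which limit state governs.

Bolt shear: A_b = π·24²/4 = 452.4 mm²; R_n = 469 × 452.4 × 4 × 1 / 1000 = 848.7 kN → 0.75 × 848.7 = 637 kN.
Bearing: edge l_c = 36.5, r_n = 94.17 kN; interior l_c = 58, r_n = 123.8 kN; R_n = 94.17 + 3·123.8 = 465.7 kN → 349 kN.
Block shear: A_gv = 1525, A_nv = 1018, A_nt = 102.5 mm²; R_n = min(0.6F_uA_nv, 0.6F_yA_gv) + U_bs·F_u·A_nt = 306.6 kN → 230 kN.
Block shear governs: 230 kN.

230 kN (block shear governs)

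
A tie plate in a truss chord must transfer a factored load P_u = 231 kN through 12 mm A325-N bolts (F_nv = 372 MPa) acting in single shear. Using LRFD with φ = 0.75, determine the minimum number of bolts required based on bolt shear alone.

8 bolts

A_b = π·12²/4 = 113.1 mm².
Per-bolt design strength φR_n = 0.75 × 372 × 113.1 × 1 / 1000 = 31.55 kN.
n ≥ 231 / 31.55 = 7.321 → use 8 bolts.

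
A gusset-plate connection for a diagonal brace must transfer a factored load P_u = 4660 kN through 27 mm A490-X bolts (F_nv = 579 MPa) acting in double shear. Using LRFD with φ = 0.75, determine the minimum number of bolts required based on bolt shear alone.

A_b = π·27²/4 = 572.6 mm².
Per-bolt design strength φR_n = 0.75 × 579 × 572.6 × 2 / 1000 = 497.3 kN.
n ≥ 4660 / 497.3 = 9.371 → use 10 bolts.

10 bolts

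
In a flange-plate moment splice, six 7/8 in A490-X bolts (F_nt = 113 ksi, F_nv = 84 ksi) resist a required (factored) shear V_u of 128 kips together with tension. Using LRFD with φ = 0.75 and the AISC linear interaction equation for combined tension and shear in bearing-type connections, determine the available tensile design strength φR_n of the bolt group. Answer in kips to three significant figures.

225 kips

A_b = π·0.875²/4 = 0.6013 in²; f_rv = 128 / (6 × 0.6013) = 35.48 ksi.
F'_nt = 1.3 F_nt − (F_nt / φF_nv) f_rv = 1.3·113 − (113/(0.75·84))·35.48 = 83.27 ksi, capped at F_nt → F'_nt = 83.27 ksi.
R_n = F'_nt · A_b · n = 83.27 × 0.6013 × 6 = 300.4 kips.
Design strength φR_n = 0.75 × 300.4 = 225 kips.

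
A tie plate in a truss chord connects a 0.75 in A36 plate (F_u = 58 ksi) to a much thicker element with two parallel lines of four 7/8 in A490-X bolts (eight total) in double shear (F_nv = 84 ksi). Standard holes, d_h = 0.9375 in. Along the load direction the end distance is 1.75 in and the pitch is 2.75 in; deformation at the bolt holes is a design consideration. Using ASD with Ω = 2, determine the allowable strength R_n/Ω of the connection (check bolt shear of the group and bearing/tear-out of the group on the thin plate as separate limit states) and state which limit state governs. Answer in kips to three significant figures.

Bolt shear: A_b = π·0.875²/4 = 0.6013 in²; R_n = 84 × 0.6013 × 8 × 2 = 808.2 kips → 808.2 / 2 = 404 kips.
Bearing (1.2 l_c t F_u ≤ 2.4 d t F_u): upper limit = 2.4·0.875·0.75·58 = 91.35 kips.
  Edge l_c = 1.75 − 0.9375/2 = 1.281 → r_n = 66.88 kips; interior l_c = 2.75 − 0.9375 = 1.812 → r_n = 91.35 kips.
  R_n,bearing = 2·66.88 + 6·91.35 = 681.9 kips → 681.9 / 2 = 341 kips.
Bearing governs: 341 kips.

341 kips (bearing governs)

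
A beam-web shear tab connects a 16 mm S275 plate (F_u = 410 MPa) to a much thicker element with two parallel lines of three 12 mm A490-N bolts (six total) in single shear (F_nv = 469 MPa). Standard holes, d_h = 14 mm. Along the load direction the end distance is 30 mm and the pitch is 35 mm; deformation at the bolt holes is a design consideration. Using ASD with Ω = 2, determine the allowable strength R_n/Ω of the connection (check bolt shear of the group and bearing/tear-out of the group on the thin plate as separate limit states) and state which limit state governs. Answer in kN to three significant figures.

Bolt shear: A_b = π·12²/4 = 113.1 mm²; R_n = 469 × 113.1 × 6 × 1 / 1000 = 318.3 kN → 318.3 / 2 = 159 kN.
Bearing (1.2 l_c t F_u ≤ 2.4 d t F_u): upper limit = 2.4·12·16·410 / 1000 = 188.9 kN.
  Edge l_c = 30 − 14/2 = 23 → r_n = 181.1 kN; interior l_c = 35 − 14 = 21 → r_n = 165.3 kN.
  R_n,bearing = 2·181.1 + 4·165.3 = 1023 kN → 1023 / 2 = 512 kN.
Bolt shear governs: 159 kN.

159 kN (bolt shear governs)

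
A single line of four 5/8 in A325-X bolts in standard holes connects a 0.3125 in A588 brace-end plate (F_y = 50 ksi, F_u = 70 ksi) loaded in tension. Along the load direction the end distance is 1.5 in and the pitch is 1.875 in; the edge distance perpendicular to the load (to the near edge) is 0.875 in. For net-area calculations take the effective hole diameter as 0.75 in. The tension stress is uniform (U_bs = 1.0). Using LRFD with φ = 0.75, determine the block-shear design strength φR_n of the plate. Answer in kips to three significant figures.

52.5 kips

Shear plane L_v = 1.5 + 3·1.875 = 7.125 in; A_gv = 7.125 × 0.3125 = 2.227 in².
A_nv = (7.125 − 3.5·0.75) × 0.3125 = 1.406 in².
A_nt = (0.875 − 0.5·0.75) × 0.3125 = 0.1562 in².
0.6 F_u A_nv = 59.06 kips; 0.6 F_y A_gv = 66.8 kips → shear rupture governs the shear term.
R_n = 59.06 + 1.0 × 70 × 0.1562 = 70 kips.
Design strength φR_n = 0.75 × 70 = 52.5 kips.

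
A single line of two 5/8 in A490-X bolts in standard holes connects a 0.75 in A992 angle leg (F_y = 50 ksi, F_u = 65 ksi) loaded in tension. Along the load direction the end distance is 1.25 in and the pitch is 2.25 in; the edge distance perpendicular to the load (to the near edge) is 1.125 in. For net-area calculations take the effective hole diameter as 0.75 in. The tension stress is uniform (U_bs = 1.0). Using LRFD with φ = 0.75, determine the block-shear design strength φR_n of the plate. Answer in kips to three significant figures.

79.5 kips

Shear plane L_v = 1.25 + 1·2.25 = 3.5 in; A_gv = 3.5 × 0.75 = 2.625 in².
A_nv = (3.5 − 1.5·0.75) × 0.75 = 1.781 in².
A_nt = (1.125 − 0.5·0.75) × 0.75 = 0.5625 in².
0.6 F_u A_nv = 69.47 kips; 0.6 F_y A_gv = 78.75 kips → shear rupture governs the shear term.
R_n = 69.47 + 1.0 × 65 × 0.5625 = 106 kips.
Design strength φR_n = 0.75 × 106 = 79.5 kips.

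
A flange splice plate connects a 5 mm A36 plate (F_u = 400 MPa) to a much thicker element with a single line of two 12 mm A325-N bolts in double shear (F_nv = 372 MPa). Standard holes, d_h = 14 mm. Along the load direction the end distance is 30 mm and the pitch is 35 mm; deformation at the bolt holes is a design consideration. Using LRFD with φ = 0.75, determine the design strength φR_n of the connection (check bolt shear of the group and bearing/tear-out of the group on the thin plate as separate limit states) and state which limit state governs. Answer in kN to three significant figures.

79.2 kN (bearing governs)

Bolt shear: A_b = π·12²/4 = 113.1 mm²; R_n = 372 × 113.1 × 2 × 2 / 1000 = 168.3 kN → 0.75 × 168.3 = 126 kN.
Bearing (1.2 l_c t F_u ≤ 2.4 d t F_u): upper limit = 2.4·12·5·400 / 1000 = 57.6 kN.
  Edge l_c = 30 − 14/2 = 23 → r_n = 55.2 kN; interior l_c = 35 − 14 = 21 → r_n = 50.4 kN.
  R_n,bearing = 1·55.2 + 1·50.4 = 105.6 kN → 0.75 × 105.6 = 79.2 kN.
Bearing governs: 79.2 kN.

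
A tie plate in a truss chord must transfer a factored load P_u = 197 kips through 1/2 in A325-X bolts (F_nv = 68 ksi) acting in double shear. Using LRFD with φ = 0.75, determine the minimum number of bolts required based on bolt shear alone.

10 bolts

A_b = π·0.5²/4 = 0.1963 in².
Per-bolt design strength φR_n = 0.75 × 68 × 0.1963 × 2 = 20.03 kips.
n ≥ 197 / 20.03 = 9.836 → use 10 bolts.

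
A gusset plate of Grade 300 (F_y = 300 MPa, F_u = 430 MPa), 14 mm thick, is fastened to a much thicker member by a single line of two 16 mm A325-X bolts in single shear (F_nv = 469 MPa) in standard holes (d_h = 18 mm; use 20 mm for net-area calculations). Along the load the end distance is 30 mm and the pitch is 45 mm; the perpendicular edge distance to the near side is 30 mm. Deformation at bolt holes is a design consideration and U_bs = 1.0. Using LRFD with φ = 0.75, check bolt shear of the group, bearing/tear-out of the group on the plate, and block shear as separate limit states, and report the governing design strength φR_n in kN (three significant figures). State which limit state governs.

141 kN (bolt shear governs)

Bolt shear: A_b = π·16²/4 = 201.1 mm²; R_n = 469 × 201.1 × 2 × 1 / 1000 = 188.6 kN → 0.75 × 188.6 = 141 kN.
Bearing: edge l_c = 21, r_n = 151.7 kN; interior l_c = 27, r_n = 195 kN; R_n = 151.7 + 1·195 = 346.8 kN → 260 kN.
Block shear: A_gv = 1050, A_nv = 630, A_nt = 280 mm²; R_n = min(0.6F_uA_nv, 0.6F_yA_gv) + U_bs·F_u·A_nt = 282.9 kN → 212 kN.
Bolt shear governs: 141 kN.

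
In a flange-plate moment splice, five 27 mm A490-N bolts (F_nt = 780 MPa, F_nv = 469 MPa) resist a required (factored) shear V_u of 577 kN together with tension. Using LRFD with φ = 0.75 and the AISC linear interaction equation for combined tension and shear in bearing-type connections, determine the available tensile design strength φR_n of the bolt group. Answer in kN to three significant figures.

1220 kN

A_b = π·27²/4 = 572.6 mm²; f_rv = 577 × 1000 / (5 × 572.6) = 201.6 MPa.
F'_nt = 1.3 F_nt − (F_nt / φF_nv) f_rv = 1.3·780 − (780/(0.75·469))·201.6 = 567.1 MPa, capped at F_nt → F'_nt = 567.1 MPa.
R_n = F'_nt · A_b · n = 567.1 × 572.6 × 5 / 1000 = 1623 kN.
Design strength φR_n = 0.75 × 1623 = 1220 kN.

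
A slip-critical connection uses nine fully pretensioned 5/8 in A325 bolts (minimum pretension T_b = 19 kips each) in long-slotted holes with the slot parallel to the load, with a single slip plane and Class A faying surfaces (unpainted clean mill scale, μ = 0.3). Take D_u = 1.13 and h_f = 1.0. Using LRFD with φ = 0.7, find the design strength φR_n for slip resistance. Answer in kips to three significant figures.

40.6 kips

R_n = μ · D_u · h_f · T_b · n_s · n_b = 0.3 × 1.13 × 1.0 × 19 × 1 × 9 = 57.97 kips.
Design strength φR_n = 0.7 × 57.97 = 40.6 kips.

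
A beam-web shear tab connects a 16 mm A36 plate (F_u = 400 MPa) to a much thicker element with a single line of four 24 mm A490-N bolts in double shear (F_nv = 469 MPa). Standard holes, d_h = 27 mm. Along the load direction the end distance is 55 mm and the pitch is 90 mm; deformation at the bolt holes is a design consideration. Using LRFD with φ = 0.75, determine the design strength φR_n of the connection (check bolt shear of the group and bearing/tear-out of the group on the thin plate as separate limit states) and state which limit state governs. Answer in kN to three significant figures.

Bolt shear: A_b = π·24²/4 = 452.4 mm²; R_n = 469 × 452.4 × 4 × 2 / 1000 = 1697 kN → 0.75 × 1697 = 1270 kN.
Bearing (1.2 l_c t F_u ≤ 2.4 d t F_u): upper limit = 2.4·24·16·400 / 1000 = 368.6 kN.
  Edge l_c = 55 − 27/2 = 41.5 → r_n = 318.7 kN; interior l_c = 90 − 27 = 63 → r_n = 368.6 kN.
  R_n,bearing = 1·318.7 + 3·368.6 = 1425 kN → 0.75 × 1425 = 1070 kN.
Bearing governs: 1070 kN.

1070 kN (bearing governs)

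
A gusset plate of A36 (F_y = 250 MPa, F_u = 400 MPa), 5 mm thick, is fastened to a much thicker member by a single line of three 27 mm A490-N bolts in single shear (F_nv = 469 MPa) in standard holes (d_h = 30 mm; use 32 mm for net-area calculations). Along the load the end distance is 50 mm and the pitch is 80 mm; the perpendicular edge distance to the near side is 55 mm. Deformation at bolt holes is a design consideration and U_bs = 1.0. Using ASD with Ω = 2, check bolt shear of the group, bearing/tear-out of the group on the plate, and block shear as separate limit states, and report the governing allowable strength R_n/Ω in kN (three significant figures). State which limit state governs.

117 kN (block shear governs)

Bolt shear: A_b = π·27²/4 = 572.6 mm²; R_n = 469 × 572.6 × 3 × 1 / 1000 = 805.6 kN → 805.6 / 2 = 403 kN.
Bearing: edge l_c = 35, r_n = 84 kN; interior l_c = 50, r_n = 120 kN; R_n = 84 + 2·120 = 324 kN → 162 kN.
Block shear: A_gv = 1050, A_nv = 650, A_nt = 195 mm²; R_n = min(0.6F_uA_nv, 0.6F_yA_gv) + U_bs·F_u·A_nt = 234 kN → 117 kN.
Block shear governs: 117 kN.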